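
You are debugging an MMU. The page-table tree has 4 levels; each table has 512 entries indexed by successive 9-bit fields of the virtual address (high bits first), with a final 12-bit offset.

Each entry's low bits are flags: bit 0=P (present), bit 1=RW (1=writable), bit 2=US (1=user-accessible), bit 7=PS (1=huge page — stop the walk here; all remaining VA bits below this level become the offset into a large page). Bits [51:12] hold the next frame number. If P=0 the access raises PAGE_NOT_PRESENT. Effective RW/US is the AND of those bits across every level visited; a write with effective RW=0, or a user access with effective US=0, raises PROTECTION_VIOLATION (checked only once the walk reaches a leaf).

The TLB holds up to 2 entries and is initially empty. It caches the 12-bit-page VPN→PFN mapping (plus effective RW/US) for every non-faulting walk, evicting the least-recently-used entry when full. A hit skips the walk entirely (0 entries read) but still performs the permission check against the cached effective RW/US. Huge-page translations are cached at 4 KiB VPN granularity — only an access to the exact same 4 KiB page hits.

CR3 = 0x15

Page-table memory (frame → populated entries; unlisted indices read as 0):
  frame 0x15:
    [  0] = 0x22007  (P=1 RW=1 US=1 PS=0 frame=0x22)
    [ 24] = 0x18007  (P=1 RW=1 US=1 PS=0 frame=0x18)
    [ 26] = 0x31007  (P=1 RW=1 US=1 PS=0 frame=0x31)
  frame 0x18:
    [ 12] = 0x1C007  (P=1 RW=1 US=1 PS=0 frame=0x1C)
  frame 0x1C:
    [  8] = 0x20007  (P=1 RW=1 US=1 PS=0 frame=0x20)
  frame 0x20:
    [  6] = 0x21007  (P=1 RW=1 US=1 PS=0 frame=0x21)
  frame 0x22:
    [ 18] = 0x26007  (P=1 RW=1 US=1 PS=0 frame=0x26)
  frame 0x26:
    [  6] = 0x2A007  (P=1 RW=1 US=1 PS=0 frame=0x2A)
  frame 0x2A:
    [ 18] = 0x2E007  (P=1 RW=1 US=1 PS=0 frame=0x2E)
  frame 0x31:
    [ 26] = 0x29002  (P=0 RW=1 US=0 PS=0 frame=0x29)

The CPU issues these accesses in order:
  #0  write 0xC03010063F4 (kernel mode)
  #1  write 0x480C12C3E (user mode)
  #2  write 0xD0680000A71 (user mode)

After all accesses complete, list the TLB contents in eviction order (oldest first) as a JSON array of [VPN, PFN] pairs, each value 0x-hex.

Trace:
#0 VA=0xC03010063F4 (w,kernel):
  [0] read 0x15 idx=24: raw=0x18007 flags P=1 W=1 U=1 S=0
  [1] read 0x18 idx=12: raw=0x1C007 flags P=1 W=1 U=1 S=0
  [2] read 0x1C idx=8: raw=0x20007 flags P=1 W=1 U=1 S=0
  [3] read 0x20 idx=6: raw=0x21007 flags P=1 W=1 U=1 S=0
  ✓ 0x213F4  — 4 lookups
#1 VA=0x480C12C3E (w,user):
  [0] read 0x15 idx=0: raw=0x22007 flags P=1 W=1 U=1 S=0
  [1] read 0x22 idx=18: raw=0x26007 flags P=1 W=1 U=1 S=0
  [2] read 0x26 idx=6: raw=0x2A007 flags P=1 W=1 U=1 S=0
  [3] read 0x2A idx=18: raw=0x2E007 flags P=1 W=1 U=1 S=0
  ✓ 0x2EC3E  — 4 lookups
#2 VA=0xD0680000A71 (w,user):
  [0] read 0x15 idx=26: raw=0x31007 flags P=1 W=1 U=1 S=0
  [1] read 0x31 idx=26: raw=0x29002 flags P=0 W=1 U=0 S=0
  ✗ PAGE_NOT_PRESENT  [2 reads]

TLB: [["0xC0301006", "0x21"], ["0x480C12", "0x2E"]]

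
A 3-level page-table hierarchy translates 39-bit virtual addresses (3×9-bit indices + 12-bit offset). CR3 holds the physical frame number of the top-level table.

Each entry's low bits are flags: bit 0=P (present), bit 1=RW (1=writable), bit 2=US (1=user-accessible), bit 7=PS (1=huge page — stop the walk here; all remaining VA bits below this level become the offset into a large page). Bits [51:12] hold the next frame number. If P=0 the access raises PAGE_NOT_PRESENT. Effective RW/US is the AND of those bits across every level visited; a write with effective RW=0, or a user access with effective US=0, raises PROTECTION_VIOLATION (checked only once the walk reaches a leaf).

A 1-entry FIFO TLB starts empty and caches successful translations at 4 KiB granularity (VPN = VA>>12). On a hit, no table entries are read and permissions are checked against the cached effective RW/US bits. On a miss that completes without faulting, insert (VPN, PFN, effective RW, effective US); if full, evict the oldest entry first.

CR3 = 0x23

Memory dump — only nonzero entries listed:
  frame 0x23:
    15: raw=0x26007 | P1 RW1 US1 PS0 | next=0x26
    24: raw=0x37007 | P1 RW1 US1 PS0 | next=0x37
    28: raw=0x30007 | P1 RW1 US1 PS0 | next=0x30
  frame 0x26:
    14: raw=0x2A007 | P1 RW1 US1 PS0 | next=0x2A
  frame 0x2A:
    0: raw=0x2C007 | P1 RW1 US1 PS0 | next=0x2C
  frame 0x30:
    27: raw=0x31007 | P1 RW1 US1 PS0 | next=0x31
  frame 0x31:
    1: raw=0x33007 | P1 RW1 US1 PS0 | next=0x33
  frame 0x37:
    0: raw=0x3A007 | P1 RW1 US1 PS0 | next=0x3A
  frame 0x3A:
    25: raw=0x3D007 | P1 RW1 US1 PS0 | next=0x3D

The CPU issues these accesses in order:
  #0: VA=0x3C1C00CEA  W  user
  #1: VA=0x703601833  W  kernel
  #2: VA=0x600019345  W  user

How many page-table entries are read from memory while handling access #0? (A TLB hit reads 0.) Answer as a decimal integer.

Per-access translation:
#0 VA=0x3C1C00CEA (w,user):
  lvl0: tbl 0x23, slot 15 ⇒ 0x26007 (P1/RW1/US1/PS0)
  lvl1: tbl 0x26, slot 14 ⇒ 0x2A007 (P1/RW1/US1/PS0)
  lvl2: tbl 0x2A, slot 0 ⇒ 0x2C007 (P1/RW1/US1/PS0)
  ⇒ phys 0x2CCEA  [3 reads]
#1 VA=0x703601833 (w,kernel):
  lvl0: tbl 0x23, slot 28 ⇒ 0x30007 (P1/RW1/US1/PS0)
  lvl1: tbl 0x30, slot 27 ⇒ 0x31007 (P1/RW1/US1/PS0)
  lvl2: tbl 0x31, slot 1 ⇒ 0x33007 (P1/RW1/US1/PS0)
  ⇒ phys 0x33833  [3 reads]
#2 VA=0x600019345 (w,user):
  lvl0: tbl 0x23, slot 24 ⇒ 0x37007 (P1/RW1/US1/PS0)
  lvl1: tbl 0x37, slot 0 ⇒ 0x3A007 (P1/RW1/US1/PS0)
  lvl2: tbl 0x3A, slot 25 ⇒ 0x3D007 (P1/RW1/US1/PS0)
  ⇒ phys 0x3D345  [3 reads]

Entries read for #0: 3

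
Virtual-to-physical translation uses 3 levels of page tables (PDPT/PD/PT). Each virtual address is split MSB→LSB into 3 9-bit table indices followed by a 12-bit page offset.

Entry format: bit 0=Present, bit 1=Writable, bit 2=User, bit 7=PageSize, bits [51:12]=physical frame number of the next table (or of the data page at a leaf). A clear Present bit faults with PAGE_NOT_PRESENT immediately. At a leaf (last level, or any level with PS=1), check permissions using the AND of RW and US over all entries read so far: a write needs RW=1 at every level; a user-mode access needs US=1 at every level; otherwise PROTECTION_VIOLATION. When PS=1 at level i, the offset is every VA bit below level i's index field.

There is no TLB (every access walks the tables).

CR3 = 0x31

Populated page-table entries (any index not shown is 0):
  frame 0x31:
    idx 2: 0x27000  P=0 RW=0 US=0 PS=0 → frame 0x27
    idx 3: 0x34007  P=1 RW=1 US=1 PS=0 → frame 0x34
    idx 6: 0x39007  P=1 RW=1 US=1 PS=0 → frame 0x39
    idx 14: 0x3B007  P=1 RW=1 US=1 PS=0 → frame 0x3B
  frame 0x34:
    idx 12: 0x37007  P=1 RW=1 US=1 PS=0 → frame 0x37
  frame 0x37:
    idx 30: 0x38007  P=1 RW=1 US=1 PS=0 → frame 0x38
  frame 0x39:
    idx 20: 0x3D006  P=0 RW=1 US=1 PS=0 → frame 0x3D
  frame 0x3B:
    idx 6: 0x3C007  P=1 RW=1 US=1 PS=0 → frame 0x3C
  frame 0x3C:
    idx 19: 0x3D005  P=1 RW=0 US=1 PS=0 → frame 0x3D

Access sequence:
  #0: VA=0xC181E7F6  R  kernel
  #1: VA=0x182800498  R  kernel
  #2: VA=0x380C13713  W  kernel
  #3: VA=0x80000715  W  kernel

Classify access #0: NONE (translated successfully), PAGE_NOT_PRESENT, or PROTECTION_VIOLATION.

Trace:
#0 VA=0xC181E7F6 (r,kernel):
  lvl0: tbl 0x31, slot 3 ⇒ 0x34007 (P1/RW1/US1/PS0)
  lvl1: tbl 0x34, slot 12 ⇒ 0x37007 (P1/RW1/US1/PS0)
  lvl2: tbl 0x37, slot 30 ⇒ 0x38007 (P1/RW1/US1/PS0)
  → PA=0x387F6  (3 entries read)
#1 VA=0x182800498 (r,kernel):
  lvl0: tbl 0x31, slot 6 ⇒ 0x39007 (P1/RW1/US1/PS0)
  lvl1: tbl 0x39, slot 20 ⇒ 0x3D006 (P0/RW1/US1/PS0)
  ✗ PAGE_NOT_PRESENT  [2 reads]
#2 VA=0x380C13713 (w,kernel):
  lvl0: tbl 0x31, slot 14 ⇒ 0x3B007 (P1/RW1/US1/PS0)
  lvl1: tbl 0x3B, slot 6 ⇒ 0x3C007 (P1/RW1/US1/PS0)
  lvl2: tbl 0x3C, slot 19 ⇒ 0x3D005 (P1/RW0/US1/PS0)
  ✗ PROTECTION_VIOLATION  [3 reads]
#3 VA=0x80000715 (w,kernel):
  lvl0: tbl 0x31, slot 2 ⇒ 0x27000 (P0/RW0/US0/PS0)
  ✗ PAGE_NOT_PRESENT  [1 reads]

Access #0 fault: NONE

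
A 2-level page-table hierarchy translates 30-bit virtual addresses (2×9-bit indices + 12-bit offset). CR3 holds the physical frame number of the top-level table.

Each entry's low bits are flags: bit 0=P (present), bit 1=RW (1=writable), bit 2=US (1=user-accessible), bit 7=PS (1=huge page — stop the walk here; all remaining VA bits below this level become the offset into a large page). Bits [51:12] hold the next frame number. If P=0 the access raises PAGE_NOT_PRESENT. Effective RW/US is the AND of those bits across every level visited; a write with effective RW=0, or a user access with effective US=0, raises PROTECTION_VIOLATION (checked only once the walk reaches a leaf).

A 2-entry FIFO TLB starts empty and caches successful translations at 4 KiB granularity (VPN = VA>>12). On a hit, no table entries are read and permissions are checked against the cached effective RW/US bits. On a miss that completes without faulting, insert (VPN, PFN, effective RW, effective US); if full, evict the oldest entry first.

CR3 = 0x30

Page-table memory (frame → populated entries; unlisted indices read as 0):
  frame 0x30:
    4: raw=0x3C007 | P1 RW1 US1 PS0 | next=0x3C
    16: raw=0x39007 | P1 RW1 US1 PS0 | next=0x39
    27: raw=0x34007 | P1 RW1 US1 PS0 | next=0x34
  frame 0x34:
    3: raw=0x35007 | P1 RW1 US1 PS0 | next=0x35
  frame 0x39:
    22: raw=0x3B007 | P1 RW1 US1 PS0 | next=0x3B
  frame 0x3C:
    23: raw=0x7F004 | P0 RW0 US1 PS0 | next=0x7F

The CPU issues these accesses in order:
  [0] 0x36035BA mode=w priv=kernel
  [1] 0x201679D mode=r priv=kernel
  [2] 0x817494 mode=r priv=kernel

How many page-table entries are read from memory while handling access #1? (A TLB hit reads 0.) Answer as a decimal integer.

Walk each access:
#0 VA=0x36035BA (w,kernel):
  [0] read 0x30 idx=27: raw=0x34007 flags P=1 W=1 U=1 S=0
  [1] read 0x34 idx=3: raw=0x35007 flags P=1 W=1 U=1 S=0
  ✓ 0x355BA  — 2 lookups
#1 VA=0x201679D (r,kernel):
  [0] read 0x30 idx=16: raw=0x39007 flags P=1 W=1 U=1 S=0
  [1] read 0x39 idx=22: raw=0x3B007 flags P=1 W=1 U=1 S=0
  ✓ 0x3B79D  — 2 lookups
#2 VA=0x817494 (r,kernel):
  [0] read 0x30 idx=4: raw=0x3C007 flags P=1 W=1 U=1 S=0
  [1] read 0x3C idx=23: raw=0x7F004 flags P=0 W=0 U=1 S=0
  → PAGE_NOT_PRESENT  (2 entries read)

Entries read for #1: 2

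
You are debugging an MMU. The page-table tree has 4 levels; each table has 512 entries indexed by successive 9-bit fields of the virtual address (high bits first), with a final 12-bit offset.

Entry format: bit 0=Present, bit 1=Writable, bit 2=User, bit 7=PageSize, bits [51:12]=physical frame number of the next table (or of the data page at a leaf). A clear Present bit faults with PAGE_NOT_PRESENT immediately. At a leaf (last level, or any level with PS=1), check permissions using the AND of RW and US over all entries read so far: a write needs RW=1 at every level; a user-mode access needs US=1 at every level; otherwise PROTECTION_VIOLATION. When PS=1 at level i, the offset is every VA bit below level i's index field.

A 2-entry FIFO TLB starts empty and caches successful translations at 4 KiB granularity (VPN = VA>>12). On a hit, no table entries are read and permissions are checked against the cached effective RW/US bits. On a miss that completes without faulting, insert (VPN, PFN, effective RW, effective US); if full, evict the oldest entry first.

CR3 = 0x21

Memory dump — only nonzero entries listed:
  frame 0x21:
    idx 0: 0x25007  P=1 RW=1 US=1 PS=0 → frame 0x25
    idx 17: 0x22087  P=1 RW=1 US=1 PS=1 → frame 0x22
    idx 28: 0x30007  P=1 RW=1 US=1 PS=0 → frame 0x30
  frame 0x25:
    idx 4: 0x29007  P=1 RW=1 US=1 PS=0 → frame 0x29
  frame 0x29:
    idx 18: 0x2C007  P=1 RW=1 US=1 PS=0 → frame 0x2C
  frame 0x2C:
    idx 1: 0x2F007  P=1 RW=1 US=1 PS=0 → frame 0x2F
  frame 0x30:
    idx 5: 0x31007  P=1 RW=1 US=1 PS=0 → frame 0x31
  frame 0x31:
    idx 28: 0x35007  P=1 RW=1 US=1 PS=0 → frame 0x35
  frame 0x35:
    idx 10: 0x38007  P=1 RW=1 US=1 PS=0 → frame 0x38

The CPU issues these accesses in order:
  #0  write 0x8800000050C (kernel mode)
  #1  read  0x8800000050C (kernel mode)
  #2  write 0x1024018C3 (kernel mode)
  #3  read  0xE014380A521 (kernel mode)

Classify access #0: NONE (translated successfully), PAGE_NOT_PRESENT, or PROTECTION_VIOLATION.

Walk each access:
#0 VA=0x8800000050C (w,kernel):
  [0] read 0x21 idx=17: raw=0x22087 flags P=1 W=1 U=1 S=1
  → PA=0x2250C (huge @L0)  (1 entries read)
#1 VA=0x8800000050C (r,kernel):
  TLB hit vpn=0x88000000 → PA=0x2250C
#2 VA=0x1024018C3 (w,kernel):
  [0] read 0x21 idx=0: raw=0x25007 flags P=1 W=1 U=1 S=0
  [1] read 0x25 idx=4: raw=0x29007 flags P=1 W=1 U=1 S=0
  [2] read 0x29 idx=18: raw=0x2C007 flags P=1 W=1 U=1 S=0
  [3] read 0x2C idx=1: raw=0x2F007 flags P=1 W=1 U=1 S=0
  → PA=0x2F8C3  (4 entries read)
#3 VA=0xE014380A521 (r,kernel):
  [0] read 0x21 idx=28: raw=0x30007 flags P=1 W=1 U=1 S=0
  [1] read 0x30 idx=5: raw=0x31007 flags P=1 W=1 U=1 S=0
  [2] read 0x31 idx=28: raw=0x35007 flags P=1 W=1 U=1 S=0
  [3] read 0x35 idx=10: raw=0x38007 flags P=1 W=1 U=1 S=0
  → PA=0x38521  (4 entries read)

Access #0 fault: NONE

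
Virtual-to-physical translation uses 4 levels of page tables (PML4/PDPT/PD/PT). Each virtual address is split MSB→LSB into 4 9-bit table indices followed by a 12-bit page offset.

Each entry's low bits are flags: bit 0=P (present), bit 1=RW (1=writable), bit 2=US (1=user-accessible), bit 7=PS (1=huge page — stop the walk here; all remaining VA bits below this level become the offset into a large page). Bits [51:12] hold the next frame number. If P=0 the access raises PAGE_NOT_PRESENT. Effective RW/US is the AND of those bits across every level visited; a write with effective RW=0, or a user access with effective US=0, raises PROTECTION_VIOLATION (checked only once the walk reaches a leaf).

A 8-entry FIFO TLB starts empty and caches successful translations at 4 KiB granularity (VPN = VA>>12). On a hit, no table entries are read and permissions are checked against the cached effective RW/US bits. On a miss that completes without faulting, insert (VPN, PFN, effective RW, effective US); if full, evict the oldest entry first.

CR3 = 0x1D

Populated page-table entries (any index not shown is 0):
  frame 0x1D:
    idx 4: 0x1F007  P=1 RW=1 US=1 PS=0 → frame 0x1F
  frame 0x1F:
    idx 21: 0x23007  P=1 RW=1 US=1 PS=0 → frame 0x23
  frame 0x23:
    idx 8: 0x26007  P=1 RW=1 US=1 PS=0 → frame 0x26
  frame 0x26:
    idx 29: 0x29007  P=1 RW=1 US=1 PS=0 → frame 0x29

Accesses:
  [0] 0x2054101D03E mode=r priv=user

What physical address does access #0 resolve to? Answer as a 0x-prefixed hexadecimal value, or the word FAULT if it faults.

Per-access translation:
#0 VA=0x2054101D03E (r,user):
  L0: frame=0x1D idx=4 entry=0x1F007 [P=1 RW=1 US=1 PS=0]
  L1: frame=0x1F idx=21 entry=0x23007 [P=1 RW=1 US=1 PS=0]
  L2: frame=0x23 idx=8 entry=0x26007 [P=1 RW=1 US=1 PS=0]
  L3: frame=0x26 idx=29 entry=0x29007 [P=1 RW=1 US=1 PS=0]
  → PA=0x2903E  (4 entries read)

Access #0 PA: 0x2903E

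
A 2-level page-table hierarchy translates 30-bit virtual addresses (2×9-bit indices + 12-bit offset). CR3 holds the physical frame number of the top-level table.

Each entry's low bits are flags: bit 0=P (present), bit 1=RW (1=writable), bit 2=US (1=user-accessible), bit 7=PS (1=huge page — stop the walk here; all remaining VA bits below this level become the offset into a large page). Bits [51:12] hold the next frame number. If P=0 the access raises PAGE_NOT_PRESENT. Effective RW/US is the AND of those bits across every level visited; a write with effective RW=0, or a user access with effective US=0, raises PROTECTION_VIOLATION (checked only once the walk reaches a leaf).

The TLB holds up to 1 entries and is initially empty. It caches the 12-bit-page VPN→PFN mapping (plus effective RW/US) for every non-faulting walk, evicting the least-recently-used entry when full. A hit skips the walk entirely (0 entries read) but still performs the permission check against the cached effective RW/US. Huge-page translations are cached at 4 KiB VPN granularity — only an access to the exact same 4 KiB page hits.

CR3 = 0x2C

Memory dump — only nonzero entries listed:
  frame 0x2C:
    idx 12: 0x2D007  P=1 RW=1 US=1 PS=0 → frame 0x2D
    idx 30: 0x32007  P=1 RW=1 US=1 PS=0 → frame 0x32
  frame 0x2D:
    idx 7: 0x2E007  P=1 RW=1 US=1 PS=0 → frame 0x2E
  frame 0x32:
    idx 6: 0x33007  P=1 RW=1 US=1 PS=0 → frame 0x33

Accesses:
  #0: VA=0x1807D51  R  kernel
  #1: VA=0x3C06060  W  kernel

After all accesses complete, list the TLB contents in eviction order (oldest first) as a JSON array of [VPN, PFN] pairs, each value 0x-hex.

Walk each access:
#0 VA=0x1807D51 (r,kernel):
  [0] read 0x2C idx=12: raw=0x2D007 flags P=1 W=1 U=1 S=0
  [1] read 0x2D idx=7: raw=0x2E007 flags P=1 W=1 U=1 S=0
  ✓ 0x2ED51  — 2 lookups
#1 VA=0x3C06060 (w,kernel):
  [0] read 0x2C idx=30: raw=0x32007 flags P=1 W=1 U=1 S=0
  [1] read 0x32 idx=6: raw=0x33007 flags P=1 W=1 U=1 S=0
  ✓ 0x33060  — 2 lookups

TLB: [["0x3C06", "0x33"]]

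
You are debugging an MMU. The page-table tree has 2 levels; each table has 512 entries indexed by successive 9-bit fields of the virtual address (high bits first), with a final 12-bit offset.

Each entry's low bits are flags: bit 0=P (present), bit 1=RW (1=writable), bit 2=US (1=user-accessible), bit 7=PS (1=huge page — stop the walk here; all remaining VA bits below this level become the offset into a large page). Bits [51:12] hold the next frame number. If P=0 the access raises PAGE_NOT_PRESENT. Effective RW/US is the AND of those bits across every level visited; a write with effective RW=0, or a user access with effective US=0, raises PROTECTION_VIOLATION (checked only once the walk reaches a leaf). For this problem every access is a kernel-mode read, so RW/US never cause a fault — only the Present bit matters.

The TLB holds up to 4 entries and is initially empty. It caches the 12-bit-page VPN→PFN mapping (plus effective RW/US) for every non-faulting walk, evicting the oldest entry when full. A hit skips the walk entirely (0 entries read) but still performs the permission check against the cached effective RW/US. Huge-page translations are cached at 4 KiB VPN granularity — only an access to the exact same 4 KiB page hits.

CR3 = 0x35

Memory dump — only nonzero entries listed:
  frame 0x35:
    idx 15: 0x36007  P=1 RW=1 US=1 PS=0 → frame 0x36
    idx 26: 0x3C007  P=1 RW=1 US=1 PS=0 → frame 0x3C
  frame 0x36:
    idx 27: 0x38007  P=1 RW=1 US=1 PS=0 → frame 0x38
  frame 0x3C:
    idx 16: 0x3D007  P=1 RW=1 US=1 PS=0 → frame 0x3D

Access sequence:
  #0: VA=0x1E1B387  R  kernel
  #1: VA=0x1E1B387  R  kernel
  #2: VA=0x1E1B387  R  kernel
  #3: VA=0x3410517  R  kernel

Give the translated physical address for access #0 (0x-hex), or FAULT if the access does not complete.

Walk each access:
#0 VA=0x1E1B387 (r,kernel):
  L0 @0x35[15] → 0x36007  P=1,RW=1,US=1,PS=0
  L1 @0x36[27] → 0x38007  P=1,RW=1,US=1,PS=0
  → PA=0x38387  (2 entries read)
#1 VA=0x1E1B387 (r,kernel):
  TLB hit vpn=0x1E1B → PA=0x38387
#2 VA=0x1E1B387 (r,kernel):
  TLB hit vpn=0x1E1B → PA=0x38387
#3 VA=0x3410517 (r,kernel):
  L0 @0x35[26] → 0x3C007  P=1,RW=1,US=1,PS=0
  L1 @0x3C[16] → 0x3D007  P=1,RW=1,US=1,PS=0
  → PA=0x3D517  (2 entries read)

Access #0 PA: 0x38387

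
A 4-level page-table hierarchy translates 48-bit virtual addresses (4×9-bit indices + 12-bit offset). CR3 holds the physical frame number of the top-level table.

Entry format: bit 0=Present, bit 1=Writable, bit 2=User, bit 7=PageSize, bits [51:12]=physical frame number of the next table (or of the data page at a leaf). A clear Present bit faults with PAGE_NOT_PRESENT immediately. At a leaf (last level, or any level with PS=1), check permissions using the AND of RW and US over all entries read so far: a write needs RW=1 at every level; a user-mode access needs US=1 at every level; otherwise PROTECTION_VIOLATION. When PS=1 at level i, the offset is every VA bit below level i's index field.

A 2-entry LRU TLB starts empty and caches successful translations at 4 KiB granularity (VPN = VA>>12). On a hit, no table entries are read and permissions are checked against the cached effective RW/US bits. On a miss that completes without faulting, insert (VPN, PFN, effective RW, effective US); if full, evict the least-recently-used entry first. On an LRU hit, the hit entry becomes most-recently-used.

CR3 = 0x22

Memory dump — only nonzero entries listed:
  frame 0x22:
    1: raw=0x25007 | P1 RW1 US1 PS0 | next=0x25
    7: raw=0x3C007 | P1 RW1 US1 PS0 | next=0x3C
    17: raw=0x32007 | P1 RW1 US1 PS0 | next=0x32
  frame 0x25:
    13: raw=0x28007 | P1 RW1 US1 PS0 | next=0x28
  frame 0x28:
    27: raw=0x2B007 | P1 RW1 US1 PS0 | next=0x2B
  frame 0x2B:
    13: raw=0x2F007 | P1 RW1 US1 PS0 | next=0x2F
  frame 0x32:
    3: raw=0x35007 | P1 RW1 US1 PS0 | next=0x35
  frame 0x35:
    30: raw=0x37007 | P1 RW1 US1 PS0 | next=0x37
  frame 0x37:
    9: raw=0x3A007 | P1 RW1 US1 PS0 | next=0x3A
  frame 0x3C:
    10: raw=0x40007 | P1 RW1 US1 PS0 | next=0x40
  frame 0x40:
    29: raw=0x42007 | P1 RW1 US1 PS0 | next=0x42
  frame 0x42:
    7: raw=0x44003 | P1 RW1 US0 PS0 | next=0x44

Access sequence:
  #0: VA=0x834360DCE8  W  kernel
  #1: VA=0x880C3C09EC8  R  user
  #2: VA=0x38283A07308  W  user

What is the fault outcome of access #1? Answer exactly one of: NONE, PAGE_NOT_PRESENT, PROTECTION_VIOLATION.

Trace:
#0 VA=0x834360DCE8 (w,kernel):
  L0 @0x22[1] → 0x25007  P=1,RW=1,US=1,PS=0
  L1 @0x25[13] → 0x28007  P=1,RW=1,US=1,PS=0
  L2 @0x28[27] → 0x2B007  P=1,RW=1,US=1,PS=0
  L3 @0x2B[13] → 0x2F007  P=1,RW=1,US=1,PS=0
  ✓ 0x2FCE8  — 4 lookups
#1 VA=0x880C3C09EC8 (r,user):
  L0 @0x22[17] → 0x32007  P=1,RW=1,US=1,PS=0
  L1 @0x32[3] → 0x35007  P=1,RW=1,US=1,PS=0
  L2 @0x35[30] → 0x37007  P=1,RW=1,US=1,PS=0
  L3 @0x37[9] → 0x3A007  P=1,RW=1,US=1,PS=0
  ✓ 0x3AEC8  — 4 lookups
#2 VA=0x38283A07308 (w,user):
  L0 @0x22[7] → 0x3C007  P=1,RW=1,US=1,PS=0
  L1 @0x3C[10] → 0x40007  P=1,RW=1,US=1,PS=0
  L2 @0x40[29] → 0x42007  P=1,RW=1,US=1,PS=0
  L3 @0x42[7] → 0x44003  P=1,RW=1,US=0,PS=0
  → PROTECTION_VIOLATION  (4 entries read)

Access #1 fault: NONE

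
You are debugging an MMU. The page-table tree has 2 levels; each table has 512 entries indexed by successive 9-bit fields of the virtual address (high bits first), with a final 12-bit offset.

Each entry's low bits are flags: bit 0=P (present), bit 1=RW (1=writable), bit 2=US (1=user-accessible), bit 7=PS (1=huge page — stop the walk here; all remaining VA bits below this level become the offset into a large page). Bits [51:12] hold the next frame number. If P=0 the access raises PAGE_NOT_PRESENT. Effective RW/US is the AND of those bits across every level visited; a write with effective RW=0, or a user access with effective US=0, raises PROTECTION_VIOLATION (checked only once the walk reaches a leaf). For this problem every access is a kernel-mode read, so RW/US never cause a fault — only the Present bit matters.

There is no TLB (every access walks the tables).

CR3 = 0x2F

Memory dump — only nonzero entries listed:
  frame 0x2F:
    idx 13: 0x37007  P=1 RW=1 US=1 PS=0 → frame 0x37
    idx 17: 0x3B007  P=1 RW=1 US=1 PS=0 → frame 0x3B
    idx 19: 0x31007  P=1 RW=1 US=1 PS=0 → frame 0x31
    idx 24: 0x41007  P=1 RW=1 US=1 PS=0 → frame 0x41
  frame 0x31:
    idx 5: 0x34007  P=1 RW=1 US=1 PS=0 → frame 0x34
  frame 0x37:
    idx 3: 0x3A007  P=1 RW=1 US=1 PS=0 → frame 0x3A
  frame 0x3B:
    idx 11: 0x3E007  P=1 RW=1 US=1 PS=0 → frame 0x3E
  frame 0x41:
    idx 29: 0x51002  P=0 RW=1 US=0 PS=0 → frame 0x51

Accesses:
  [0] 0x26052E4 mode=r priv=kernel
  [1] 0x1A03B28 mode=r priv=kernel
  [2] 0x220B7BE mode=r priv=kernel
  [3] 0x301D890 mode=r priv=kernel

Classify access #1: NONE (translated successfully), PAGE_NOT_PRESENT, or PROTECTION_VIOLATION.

Trace:
#0 VA=0x26052E4 (r,kernel):
  lvl0: tbl 0x2F, slot 19 ⇒ 0x31007 (P1/RW1/US1/PS0)
  lvl1: tbl 0x31, slot 5 ⇒ 0x34007 (P1/RW1/US1/PS0)
  ⇒ phys 0x342E4  [2 reads]
#1 VA=0x1A03B28 (r,kernel):
  lvl0: tbl 0x2F, slot 13 ⇒ 0x37007 (P1/RW1/US1/PS0)
  lvl1: tbl 0x37, slot 3 ⇒ 0x3A007 (P1/RW1/US1/PS0)
  ⇒ phys 0x3AB28  [2 reads]
#2 VA=0x220B7BE (r,kernel):
  lvl0: tbl 0x2F, slot 17 ⇒ 0x3B007 (P1/RW1/US1/PS0)
  lvl1: tbl 0x3B, slot 11 ⇒ 0x3E007 (P1/RW1/US1/PS0)
  ⇒ phys 0x3E7BE  [2 reads]
#3 VA=0x301D890 (r,kernel):
  lvl0: tbl 0x2F, slot 24 ⇒ 0x41007 (P1/RW1/US1/PS0)
  lvl1: tbl 0x41, slot 29 ⇒ 0x51002 (P0/RW1/US0/PS0)
  → PAGE_NOT_PRESENT  (2 entries read)

Access #1 fault: NONE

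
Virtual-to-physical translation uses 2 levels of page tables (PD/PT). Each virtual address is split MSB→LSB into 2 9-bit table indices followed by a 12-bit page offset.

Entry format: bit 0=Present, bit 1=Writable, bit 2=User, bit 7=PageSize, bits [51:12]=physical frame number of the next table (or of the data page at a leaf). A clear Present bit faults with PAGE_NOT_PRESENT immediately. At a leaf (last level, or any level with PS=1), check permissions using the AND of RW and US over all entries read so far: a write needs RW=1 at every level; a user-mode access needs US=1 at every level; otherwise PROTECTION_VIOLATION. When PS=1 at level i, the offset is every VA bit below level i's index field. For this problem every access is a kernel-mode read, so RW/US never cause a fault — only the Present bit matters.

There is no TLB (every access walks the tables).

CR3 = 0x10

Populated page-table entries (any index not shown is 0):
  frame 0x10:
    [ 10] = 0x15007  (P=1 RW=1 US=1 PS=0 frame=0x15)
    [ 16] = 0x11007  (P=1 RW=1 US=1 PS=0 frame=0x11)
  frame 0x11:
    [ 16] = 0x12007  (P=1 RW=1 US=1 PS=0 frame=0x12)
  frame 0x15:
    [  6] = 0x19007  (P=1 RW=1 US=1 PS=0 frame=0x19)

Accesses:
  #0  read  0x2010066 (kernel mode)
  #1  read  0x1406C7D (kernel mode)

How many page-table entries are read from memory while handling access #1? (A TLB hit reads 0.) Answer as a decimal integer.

Walk each access:
#0 VA=0x2010066 (r,kernel):
  lvl0: tbl 0x10, slot 16 ⇒ 0x11007 (P1/RW1/US1/PS0)
  lvl1: tbl 0x11, slot 16 ⇒ 0x12007 (P1/RW1/US1/PS0)
  ⇒ phys 0x12066  [2 reads]
#1 VA=0x1406C7D (r,kernel):
  lvl0: tbl 0x10, slot 10 ⇒ 0x15007 (P1/RW1/US1/PS0)
  lvl1: tbl 0x15, slot 6 ⇒ 0x19007 (P1/RW1/US1/PS0)
  ⇒ phys 0x19C7D  [2 reads]

Entries read for #1: 2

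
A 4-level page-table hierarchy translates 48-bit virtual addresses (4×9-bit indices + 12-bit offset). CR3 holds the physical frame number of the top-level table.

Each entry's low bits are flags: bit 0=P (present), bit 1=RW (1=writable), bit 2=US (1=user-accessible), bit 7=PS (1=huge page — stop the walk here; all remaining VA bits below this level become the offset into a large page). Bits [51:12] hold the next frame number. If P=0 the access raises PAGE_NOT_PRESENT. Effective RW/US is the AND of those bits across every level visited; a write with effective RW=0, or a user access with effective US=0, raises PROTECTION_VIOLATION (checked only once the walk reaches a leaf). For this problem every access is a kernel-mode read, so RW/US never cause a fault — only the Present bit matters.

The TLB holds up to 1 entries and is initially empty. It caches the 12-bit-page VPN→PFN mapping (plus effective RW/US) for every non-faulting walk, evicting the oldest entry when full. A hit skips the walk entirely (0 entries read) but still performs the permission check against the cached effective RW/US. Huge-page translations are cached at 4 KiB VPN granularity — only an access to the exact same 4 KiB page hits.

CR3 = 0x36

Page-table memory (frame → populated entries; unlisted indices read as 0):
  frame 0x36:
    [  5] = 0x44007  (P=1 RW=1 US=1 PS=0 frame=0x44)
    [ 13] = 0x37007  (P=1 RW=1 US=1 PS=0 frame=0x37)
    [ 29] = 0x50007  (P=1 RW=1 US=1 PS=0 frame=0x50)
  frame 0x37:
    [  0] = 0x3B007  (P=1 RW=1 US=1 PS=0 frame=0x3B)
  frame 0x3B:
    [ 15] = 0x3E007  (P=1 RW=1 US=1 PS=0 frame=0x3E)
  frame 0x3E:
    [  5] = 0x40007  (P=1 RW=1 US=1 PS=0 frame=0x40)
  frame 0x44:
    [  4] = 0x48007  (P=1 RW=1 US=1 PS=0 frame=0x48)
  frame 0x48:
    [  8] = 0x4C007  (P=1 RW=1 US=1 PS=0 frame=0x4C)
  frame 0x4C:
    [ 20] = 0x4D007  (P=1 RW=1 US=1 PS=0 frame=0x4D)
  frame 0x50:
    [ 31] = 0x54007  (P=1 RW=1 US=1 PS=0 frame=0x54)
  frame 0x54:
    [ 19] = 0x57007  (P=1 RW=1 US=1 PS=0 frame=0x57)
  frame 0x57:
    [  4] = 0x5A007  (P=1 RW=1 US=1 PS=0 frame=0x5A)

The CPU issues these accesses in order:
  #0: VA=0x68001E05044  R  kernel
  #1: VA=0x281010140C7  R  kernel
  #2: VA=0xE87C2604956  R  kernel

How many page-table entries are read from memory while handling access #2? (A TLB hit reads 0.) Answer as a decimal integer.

Trace:
#0 VA=0x68001E05044 (r,kernel):
  lvl0: tbl 0x36, slot 13 ⇒ 0x37007 (P1/RW1/US1/PS0)
  lvl1: tbl 0x37, slot 0 ⇒ 0x3B007 (P1/RW1/US1/PS0)
  lvl2: tbl 0x3B, slot 15 ⇒ 0x3E007 (P1/RW1/US1/PS0)
  lvl3: tbl 0x3E, slot 5 ⇒ 0x40007 (P1/RW1/US1/PS0)
  ⇒ phys 0x40044  [4 reads]
#1 VA=0x281010140C7 (r,kernel):
  lvl0: tbl 0x36, slot 5 ⇒ 0x44007 (P1/RW1/US1/PS0)
  lvl1: tbl 0x44, slot 4 ⇒ 0x48007 (P1/RW1/US1/PS0)
  lvl2: tbl 0x48, slot 8 ⇒ 0x4C007 (P1/RW1/US1/PS0)
  lvl3: tbl 0x4C, slot 20 ⇒ 0x4D007 (P1/RW1/US1/PS0)
  ⇒ phys 0x4D0C7  [4 reads]
#2 VA=0xE87C2604956 (r,kernel):
  lvl0: tbl 0x36, slot 29 ⇒ 0x50007 (P1/RW1/US1/PS0)
  lvl1: tbl 0x50, slot 31 ⇒ 0x54007 (P1/RW1/US1/PS0)
  lvl2: tbl 0x54, slot 19 ⇒ 0x57007 (P1/RW1/US1/PS0)
  lvl3: tbl 0x57, slot 4 ⇒ 0x5A007 (P1/RW1/US1/PS0)
  ⇒ phys 0x5A956  [4 reads]

Entries read for #2: 4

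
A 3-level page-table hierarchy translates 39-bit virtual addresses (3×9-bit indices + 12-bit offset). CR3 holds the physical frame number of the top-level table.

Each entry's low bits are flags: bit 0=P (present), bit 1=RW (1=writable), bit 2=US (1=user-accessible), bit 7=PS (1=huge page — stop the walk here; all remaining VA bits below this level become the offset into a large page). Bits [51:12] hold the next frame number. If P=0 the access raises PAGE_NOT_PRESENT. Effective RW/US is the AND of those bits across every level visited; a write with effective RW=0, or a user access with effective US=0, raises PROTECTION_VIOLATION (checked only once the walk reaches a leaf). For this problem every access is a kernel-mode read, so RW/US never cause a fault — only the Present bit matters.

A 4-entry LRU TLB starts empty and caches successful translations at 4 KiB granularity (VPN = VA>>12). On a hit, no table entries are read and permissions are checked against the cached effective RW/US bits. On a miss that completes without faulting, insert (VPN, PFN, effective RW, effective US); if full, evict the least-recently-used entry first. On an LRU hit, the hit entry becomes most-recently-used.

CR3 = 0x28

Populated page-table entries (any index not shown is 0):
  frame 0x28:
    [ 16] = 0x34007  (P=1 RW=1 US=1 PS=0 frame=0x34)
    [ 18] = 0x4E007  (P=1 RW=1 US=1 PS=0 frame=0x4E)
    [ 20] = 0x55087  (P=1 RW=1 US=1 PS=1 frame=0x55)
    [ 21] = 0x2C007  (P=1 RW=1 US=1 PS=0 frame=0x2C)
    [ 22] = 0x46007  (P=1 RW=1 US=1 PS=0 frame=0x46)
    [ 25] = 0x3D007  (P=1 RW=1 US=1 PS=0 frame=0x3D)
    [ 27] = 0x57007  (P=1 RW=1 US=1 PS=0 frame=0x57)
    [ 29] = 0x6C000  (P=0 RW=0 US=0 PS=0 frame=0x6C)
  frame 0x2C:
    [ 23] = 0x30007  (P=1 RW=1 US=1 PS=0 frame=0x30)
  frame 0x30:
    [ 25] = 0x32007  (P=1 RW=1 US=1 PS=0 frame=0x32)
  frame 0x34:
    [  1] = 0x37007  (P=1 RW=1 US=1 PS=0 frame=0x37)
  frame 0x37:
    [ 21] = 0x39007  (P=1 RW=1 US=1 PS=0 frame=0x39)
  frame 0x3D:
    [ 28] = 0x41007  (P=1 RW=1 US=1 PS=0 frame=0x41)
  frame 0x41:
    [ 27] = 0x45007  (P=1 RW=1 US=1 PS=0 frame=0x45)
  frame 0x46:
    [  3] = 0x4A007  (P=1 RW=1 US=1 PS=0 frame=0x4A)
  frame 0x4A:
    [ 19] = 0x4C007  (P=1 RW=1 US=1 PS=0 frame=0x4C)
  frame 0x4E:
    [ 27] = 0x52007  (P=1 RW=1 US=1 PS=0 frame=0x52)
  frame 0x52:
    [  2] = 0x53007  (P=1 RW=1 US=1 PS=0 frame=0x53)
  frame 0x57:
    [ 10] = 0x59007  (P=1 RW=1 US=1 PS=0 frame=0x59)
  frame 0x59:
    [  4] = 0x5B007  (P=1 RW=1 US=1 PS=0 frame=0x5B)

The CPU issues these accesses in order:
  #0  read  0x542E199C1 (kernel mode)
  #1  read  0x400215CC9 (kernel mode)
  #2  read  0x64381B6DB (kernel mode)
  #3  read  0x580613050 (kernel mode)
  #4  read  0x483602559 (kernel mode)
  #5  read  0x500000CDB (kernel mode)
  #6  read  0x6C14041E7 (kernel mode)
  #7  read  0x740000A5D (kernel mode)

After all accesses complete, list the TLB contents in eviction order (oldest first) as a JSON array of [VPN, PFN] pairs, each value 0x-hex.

Per-access translation:
#0 VA=0x542E199C1 (r,kernel):
  [0] read 0x28 idx=21: raw=0x2C007 flags P=1 W=1 U=1 S=0
  [1] read 0x2C idx=23: raw=0x30007 flags P=1 W=1 U=1 S=0
  [2] read 0x30 idx=25: raw=0x32007 flags P=1 W=1 U=1 S=0
  ⇒ phys 0x329C1  [3 reads]
#1 VA=0x400215CC9 (r,kernel):
  [0] read 0x28 idx=16: raw=0x34007 flags P=1 W=1 U=1 S=0
  [1] read 0x34 idx=1: raw=0x37007 flags P=1 W=1 U=1 S=0
  [2] read 0x37 idx=21: raw=0x39007 flags P=1 W=1 U=1 S=0
  ⇒ phys 0x39CC9  [3 reads]
#2 VA=0x64381B6DB (r,kernel):
  [0] read 0x28 idx=25: raw=0x3D007 flags P=1 W=1 U=1 S=0
  [1] read 0x3D idx=28: raw=0x41007 flags P=1 W=1 U=1 S=0
  [2] read 0x41 idx=27: raw=0x45007 flags P=1 W=1 U=1 S=0
  ⇒ phys 0x456DB  [3 reads]
#3 VA=0x580613050 (r,kernel):
  [0] read 0x28 idx=22: raw=0x46007 flags P=1 W=1 U=1 S=0
  [1] read 0x46 idx=3: raw=0x4A007 flags P=1 W=1 U=1 S=0
  [2] read 0x4A idx=19: raw=0x4C007 flags P=1 W=1 U=1 S=0
  ⇒ phys 0x4C050  [3 reads]
#4 VA=0x483602559 (r,kernel):
  [0] read 0x28 idx=18: raw=0x4E007 flags P=1 W=1 U=1 S=0
  [1] read 0x4E idx=27: raw=0x52007 flags P=1 W=1 U=1 S=0
  [2] read 0x52 idx=2: raw=0x53007 flags P=1 W=1 U=1 S=0
  ⇒ phys 0x53559  [3 reads]
#5 VA=0x500000CDB (r,kernel):
  [0] read 0x28 idx=20: raw=0x55087 flags P=1 W=1 U=1 S=1
  ⇒ phys 0x55CDB (huge @L0)  [1 reads]
#6 VA=0x6C14041E7 (r,kernel):
  [0] read 0x28 idx=27: raw=0x57007 flags P=1 W=1 U=1 S=0
  [1] read 0x57 idx=10: raw=0x59007 flags P=1 W=1 U=1 S=0
  [2] read 0x59 idx=4: raw=0x5B007 flags P=1 W=1 U=1 S=0
  ⇒ phys 0x5B1E7  [3 reads]
#7 VA=0x740000A5D (r,kernel):
  [0] read 0x28 idx=29: raw=0x6C000 flags P=0 W=0 U=0 S=0
  → PAGE_NOT_PRESENT  (1 entries read)

TLB: [["0x580613", "0x4C"], ["0x483602", "0x53"], ["0x500000", "0x55"], ["0x6C1404", "0x5B"]]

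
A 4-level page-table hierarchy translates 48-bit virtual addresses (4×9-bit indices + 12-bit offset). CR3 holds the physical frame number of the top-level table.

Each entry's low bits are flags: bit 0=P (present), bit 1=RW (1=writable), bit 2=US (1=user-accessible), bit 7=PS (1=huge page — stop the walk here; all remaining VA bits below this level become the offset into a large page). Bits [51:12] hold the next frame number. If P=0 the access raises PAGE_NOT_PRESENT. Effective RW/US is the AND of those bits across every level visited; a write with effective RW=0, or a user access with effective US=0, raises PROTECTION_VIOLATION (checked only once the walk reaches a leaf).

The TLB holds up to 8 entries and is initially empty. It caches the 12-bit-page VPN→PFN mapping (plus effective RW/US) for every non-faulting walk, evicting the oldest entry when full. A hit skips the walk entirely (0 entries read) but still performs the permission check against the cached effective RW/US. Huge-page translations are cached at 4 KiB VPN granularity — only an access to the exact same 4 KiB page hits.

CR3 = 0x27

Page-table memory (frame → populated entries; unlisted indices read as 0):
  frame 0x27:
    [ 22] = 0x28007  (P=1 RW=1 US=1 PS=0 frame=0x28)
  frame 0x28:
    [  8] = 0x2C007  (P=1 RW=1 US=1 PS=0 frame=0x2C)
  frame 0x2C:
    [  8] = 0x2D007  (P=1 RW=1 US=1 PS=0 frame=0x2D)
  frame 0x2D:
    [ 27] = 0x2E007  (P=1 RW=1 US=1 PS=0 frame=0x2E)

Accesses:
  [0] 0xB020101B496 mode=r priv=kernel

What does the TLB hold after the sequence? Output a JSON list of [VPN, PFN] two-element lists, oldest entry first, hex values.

Walk each access:
#0 VA=0xB020101B496 (r,kernel):
  L0: frame=0x27 idx=22 entry=0x28007 [P=1 RW=1 US=1 PS=0]
  L1: frame=0x28 idx=8 entry=0x2C007 [P=1 RW=1 US=1 PS=0]
  L2: frame=0x2C idx=8 entry=0x2D007 [P=1 RW=1 US=1 PS=0]
  L3: frame=0x2D idx=27 entry=0x2E007 [P=1 RW=1 US=1 PS=0]
  ⇒ phys 0x2E496  [4 reads]

TLB: [["0xB020101B", "0x2E"]]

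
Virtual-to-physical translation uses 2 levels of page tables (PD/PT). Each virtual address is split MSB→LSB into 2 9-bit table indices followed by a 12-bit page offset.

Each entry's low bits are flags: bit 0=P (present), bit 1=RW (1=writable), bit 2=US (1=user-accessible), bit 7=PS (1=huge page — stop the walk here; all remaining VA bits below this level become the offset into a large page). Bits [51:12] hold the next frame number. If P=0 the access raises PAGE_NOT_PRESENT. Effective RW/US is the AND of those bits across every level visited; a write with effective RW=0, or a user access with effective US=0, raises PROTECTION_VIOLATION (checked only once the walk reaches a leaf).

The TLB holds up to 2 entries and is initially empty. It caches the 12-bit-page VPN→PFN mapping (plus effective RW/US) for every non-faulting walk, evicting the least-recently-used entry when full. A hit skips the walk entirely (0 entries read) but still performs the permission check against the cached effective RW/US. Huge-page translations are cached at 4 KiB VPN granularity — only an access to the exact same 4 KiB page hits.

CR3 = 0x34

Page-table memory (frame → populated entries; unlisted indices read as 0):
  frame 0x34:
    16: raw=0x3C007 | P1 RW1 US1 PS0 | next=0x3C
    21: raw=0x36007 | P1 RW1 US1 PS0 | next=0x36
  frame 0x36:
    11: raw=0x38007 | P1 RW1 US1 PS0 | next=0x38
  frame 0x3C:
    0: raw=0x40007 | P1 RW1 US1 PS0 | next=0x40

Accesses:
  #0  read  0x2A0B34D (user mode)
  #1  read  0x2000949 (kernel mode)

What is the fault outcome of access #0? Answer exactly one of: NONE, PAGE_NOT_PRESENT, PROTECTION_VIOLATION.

Trace:
#0 VA=0x2A0B34D (r,user):
  [0] read 0x34 idx=21: raw=0x36007 flags P=1 W=1 U=1 S=0
  [1] read 0x36 idx=11: raw=0x38007 flags P=1 W=1 U=1 S=0
  ⇒ phys 0x3834D  [2 reads]
#1 VA=0x2000949 (r,kernel):
  [0] read 0x34 idx=16: raw=0x3C007 flags P=1 W=1 U=1 S=0
  [1] read 0x3C idx=0: raw=0x40007 flags P=1 W=1 U=1 S=0
  ⇒ phys 0x40949  [2 reads]

Access #0 fault: NONE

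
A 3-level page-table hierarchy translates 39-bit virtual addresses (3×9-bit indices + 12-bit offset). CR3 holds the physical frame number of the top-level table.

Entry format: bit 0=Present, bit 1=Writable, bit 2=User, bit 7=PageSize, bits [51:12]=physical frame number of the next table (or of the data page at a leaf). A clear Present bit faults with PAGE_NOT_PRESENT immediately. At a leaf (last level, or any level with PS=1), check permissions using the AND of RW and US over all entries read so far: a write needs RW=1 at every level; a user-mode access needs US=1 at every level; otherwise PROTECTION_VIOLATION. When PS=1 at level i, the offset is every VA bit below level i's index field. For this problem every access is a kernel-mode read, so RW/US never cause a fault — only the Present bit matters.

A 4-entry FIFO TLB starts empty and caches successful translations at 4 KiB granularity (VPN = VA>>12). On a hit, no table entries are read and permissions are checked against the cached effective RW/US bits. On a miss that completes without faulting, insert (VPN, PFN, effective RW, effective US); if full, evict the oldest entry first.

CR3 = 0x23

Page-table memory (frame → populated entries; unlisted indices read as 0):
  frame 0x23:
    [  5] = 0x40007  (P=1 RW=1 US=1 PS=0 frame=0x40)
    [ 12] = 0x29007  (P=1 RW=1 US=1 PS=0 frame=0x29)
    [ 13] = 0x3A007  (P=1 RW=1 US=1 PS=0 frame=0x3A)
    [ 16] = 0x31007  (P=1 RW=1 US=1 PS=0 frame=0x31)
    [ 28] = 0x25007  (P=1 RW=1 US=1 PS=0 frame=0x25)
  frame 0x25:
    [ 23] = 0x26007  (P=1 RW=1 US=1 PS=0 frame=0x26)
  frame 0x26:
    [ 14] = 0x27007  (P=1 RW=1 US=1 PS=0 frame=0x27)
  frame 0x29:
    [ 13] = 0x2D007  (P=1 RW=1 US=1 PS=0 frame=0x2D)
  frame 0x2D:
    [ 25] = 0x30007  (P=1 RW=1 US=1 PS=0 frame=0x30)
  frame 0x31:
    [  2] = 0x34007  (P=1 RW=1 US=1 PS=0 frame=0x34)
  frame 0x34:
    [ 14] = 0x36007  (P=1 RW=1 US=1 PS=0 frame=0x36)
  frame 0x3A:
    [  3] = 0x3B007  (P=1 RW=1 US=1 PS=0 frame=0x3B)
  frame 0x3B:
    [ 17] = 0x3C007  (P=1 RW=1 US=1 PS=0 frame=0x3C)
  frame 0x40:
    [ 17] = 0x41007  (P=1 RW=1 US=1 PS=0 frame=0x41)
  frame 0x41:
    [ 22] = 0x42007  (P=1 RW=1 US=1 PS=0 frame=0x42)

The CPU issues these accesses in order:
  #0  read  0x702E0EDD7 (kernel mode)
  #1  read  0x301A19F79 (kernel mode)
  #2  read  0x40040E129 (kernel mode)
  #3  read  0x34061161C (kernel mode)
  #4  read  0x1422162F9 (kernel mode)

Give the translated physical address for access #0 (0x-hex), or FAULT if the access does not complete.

Per-access translation:
#0 VA=0x702E0EDD7 (r,kernel):
  L0 @0x23[28] → 0x25007  P=1,RW=1,US=1,PS=0
  L1 @0x25[23] → 0x26007  P=1,RW=1,US=1,PS=0
  L2 @0x26[14] → 0x27007  P=1,RW=1,US=1,PS=0
  → PA=0x27DD7  (3 entries read)
#1 VA=0x301A19F79 (r,kernel):
  L0 @0x23[12] → 0x29007  P=1,RW=1,US=1,PS=0
  L1 @0x29[13] → 0x2D007  P=1,RW=1,US=1,PS=0
  L2 @0x2D[25] → 0x30007  P=1,RW=1,US=1,PS=0
  → PA=0x30F79  (3 entries read)
#2 VA=0x40040E129 (r,kernel):
  L0 @0x23[16] → 0x31007  P=1,RW=1,US=1,PS=0
  L1 @0x31[2] → 0x34007  P=1,RW=1,US=1,PS=0
  L2 @0x34[14] → 0x36007  P=1,RW=1,US=1,PS=0
  → PA=0x36129  (3 entries read)
#3 VA=0x34061161C (r,kernel):
  L0 @0x23[13] → 0x3A007  P=1,RW=1,US=1,PS=0
  L1 @0x3A[3] → 0x3B007  P=1,RW=1,US=1,PS=0
  L2 @0x3B[17] → 0x3C007  P=1,RW=1,US=1,PS=0
  → PA=0x3C61C  (3 entries read)
#4 VA=0x1422162F9 (r,kernel):
  L0 @0x23[5] → 0x40007  P=1,RW=1,US=1,PS=0
  L1 @0x40[17] → 0x41007  P=1,RW=1,US=1,PS=0
  L2 @0x41[22] → 0x42007  P=1,RW=1,US=1,PS=0
  → PA=0x422F9  (3 entries read)

Access #0 PA: 0x27DD7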